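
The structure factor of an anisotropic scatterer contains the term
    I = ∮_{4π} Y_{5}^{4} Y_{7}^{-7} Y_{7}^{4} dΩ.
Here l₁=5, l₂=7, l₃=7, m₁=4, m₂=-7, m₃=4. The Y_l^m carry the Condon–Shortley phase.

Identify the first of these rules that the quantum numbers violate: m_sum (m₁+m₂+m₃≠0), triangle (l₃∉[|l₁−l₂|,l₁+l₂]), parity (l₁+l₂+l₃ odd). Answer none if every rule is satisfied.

m_sum

Σmᵢ = 1  ✗
l₃∈[|l₁−l₂|,l₁+l₂]=[2,12], have l₃=7
Σlᵢ = 19 ⇒ odd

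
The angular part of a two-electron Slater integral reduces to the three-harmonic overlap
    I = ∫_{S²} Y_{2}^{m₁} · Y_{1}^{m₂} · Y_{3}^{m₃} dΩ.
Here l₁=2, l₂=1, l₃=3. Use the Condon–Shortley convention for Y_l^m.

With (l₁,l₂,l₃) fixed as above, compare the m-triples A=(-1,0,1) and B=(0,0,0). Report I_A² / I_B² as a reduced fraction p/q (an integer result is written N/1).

Same 2,1,3: normalisation and zero-m 3j drop out of the ratio.
A: Δ: 0! 4! 2! / 7! → 1/105; sum: t=0:+1/6 = 1/6; 3j²(2 1 3; -1 0 1) = Δ·Π!·Σ² = 8/105  (sign +1)
B: Δ: 0! 4! 2! / 7! → 1/105; sum: t=0:+1/4 = 1/4; 3j²(2 1 3; 0 0 0) = Δ·Π!·Σ² = 3/35  (sign -1)
I_A²/I_B² = (8/105)/(3/35) = 8/9

8/9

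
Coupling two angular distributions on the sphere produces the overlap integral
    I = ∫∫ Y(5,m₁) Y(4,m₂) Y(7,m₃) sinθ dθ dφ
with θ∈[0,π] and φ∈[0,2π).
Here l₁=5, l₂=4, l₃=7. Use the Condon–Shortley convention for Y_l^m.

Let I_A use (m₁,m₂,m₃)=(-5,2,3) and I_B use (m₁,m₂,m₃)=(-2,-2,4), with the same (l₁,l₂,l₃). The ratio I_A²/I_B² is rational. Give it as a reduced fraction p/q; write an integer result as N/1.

135/352

Same 5,4,7: normalisation and zero-m 3j drop out of the ratio.
A: Δ: 2! 8! 6! / 17! → 1/6126120; sum: t=2:+1/3870720 = 1/3870720; 3j²(5 4 7; -5 2 3) = Δ·Π!·Σ² = 675/136136  (sign +1)
B: Δ: 2! 8! 6! / 17! → 1/6126120; sum: t=0:+1/483840 t=1:−1/172800 t=2:+1/1036800 = -1/362880; 3j²(5 4 7; -2 -2 4) = Δ·Π!·Σ² = 20/1547  (sign +1)
I_A²/I_B² = (675/136136)/(20/1547) = 135/352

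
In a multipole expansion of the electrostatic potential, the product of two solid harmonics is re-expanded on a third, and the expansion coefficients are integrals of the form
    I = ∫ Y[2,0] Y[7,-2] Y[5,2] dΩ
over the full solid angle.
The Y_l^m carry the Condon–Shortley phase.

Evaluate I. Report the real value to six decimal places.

0.215014

Checks pass: Σm=0; 14 even; l₃=5∈[5,9].
(2·2+1)(2·7+1)(2·5+1) = 825
Δ: 4! 0! 10! / 15! → 1/15015
sum: t=2:+1/57600 = 1/57600
3j²(2 7 5; 0 0 0) = Δ·Π!·Σ² = 21/715  (sign -1)
sum: t=2:+1/120960 = 1/120960
3j²(2 7 5; 0 -2 2) = Δ·Π!·Σ² = 24/1001  (sign -1)
combine: 4πI² = 825·21/715·24/1001 = 1080/1859
take √, sign +1: I = 0.21501425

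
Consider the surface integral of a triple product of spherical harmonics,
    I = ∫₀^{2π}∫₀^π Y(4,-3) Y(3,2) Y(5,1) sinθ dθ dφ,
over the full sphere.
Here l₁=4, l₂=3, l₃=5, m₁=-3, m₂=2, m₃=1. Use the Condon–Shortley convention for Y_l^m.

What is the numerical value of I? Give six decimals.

m-sum 0 ✓  L=12 even ✓  1≤5≤7 ✓
Π(2lᵢ+1) = 9×7×11 = 693
triangle coeff Δ(4,3,5) = 1/180180
Σ_t [0,2]: t=0:+1/576 t=1:−1/144 t=2:+1/576 = -1/288
(3j)²=20/1001 [(4 3 5; 0 0 0)], sign=+1
Σ_t [1,2]: t=1:−1/17280 t=2:+1/1440 = 11/17280
(3j)²=11/468 [(4 3 5; -3 2 1)], sign=+1
⇒ 4πI² = 55/169
I = (+1)√(55/169/(4π)) = 0.16092854

0.160929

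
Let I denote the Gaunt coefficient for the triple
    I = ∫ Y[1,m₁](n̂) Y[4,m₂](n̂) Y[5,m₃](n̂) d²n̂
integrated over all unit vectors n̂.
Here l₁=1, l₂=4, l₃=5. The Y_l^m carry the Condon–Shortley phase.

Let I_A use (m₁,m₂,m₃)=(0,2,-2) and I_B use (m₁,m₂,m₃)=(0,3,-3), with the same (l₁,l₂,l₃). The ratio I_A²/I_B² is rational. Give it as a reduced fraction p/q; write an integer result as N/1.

l's match ⇒ only the (l;m) 3-j factors differ between A and B.
A: triangle coeff Δ(1,4,5) = 1/495; Σ_t [0,0]: t=0:+1/1440 = 1/1440; (3j)²=7/165 [(1 4 5; 0 2 -2)], sign=-1
B: triangle coeff Δ(1,4,5) = 1/495; Σ_t [0,0]: t=0:+1/5040 = 1/5040; (3j)²=16/495 [(1 4 5; 0 3 -3)], sign=+1
I_A²/I_B² = (7/165)/(16/495) = 21/16

21/16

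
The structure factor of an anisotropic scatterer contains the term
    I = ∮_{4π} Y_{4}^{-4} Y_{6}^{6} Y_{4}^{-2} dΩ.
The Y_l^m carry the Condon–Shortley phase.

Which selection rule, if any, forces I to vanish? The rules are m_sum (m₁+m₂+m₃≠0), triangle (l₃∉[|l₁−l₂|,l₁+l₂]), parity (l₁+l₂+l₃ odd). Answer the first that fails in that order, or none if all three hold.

none

m₁+m₂+m₃ = -4 + 6 − 2 = 0  ✓
triangle: |4−6|=2 ≤ l₃=4 ≤ 4+6=10  ✓
parity: l₁+l₂+l₃ = 14 is even  ✓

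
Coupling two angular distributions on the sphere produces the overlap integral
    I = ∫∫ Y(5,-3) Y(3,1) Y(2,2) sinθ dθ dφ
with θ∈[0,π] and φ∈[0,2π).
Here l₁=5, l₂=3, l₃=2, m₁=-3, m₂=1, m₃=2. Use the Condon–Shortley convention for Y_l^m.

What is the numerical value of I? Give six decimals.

-0.200476

Rules hold: Σm=0, L=10 even, 2≤2≤8.
N = 11·7·5 = 385
Δ = 6!·4!·0!/11! = 1/2310
Racah Σ t=3..3: t=3:−1/144 = -1/144
⇒ 3j(5 3 2; 0 0 0)² = 10/231, sgn -1
Racah Σ t=4..4: t=4:+1/1152 = 1/1152
⇒ 3j(5 3 2; -3 1 2)² = 1/33, sgn +1
4πI² = N·(3j₀)²·(3jₘ)² = 50/99
I = -1·√(0.505051/4π) = -0.20047604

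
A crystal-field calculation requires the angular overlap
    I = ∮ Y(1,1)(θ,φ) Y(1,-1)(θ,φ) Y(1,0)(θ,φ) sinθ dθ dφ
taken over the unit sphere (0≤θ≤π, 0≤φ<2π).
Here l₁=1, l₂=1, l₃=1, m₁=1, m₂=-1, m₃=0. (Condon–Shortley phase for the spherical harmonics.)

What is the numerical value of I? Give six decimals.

Σlᵢ=3 odd — θ-integrand is odd under cosθ→−cosθ; I=0

0.000000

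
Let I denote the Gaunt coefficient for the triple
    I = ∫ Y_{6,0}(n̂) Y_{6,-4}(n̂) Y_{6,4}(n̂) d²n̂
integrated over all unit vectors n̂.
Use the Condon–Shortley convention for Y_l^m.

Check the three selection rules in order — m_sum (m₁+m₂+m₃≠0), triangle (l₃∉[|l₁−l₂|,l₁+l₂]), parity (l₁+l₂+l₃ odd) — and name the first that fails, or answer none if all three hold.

azimuthal sum: 0 − 4 + 4 = 0  ✓
0 ≤ 6 ≤ 12 (triangle on l)  ✓
L = 6 + 6 + 6 = 18 (even)  ✓

none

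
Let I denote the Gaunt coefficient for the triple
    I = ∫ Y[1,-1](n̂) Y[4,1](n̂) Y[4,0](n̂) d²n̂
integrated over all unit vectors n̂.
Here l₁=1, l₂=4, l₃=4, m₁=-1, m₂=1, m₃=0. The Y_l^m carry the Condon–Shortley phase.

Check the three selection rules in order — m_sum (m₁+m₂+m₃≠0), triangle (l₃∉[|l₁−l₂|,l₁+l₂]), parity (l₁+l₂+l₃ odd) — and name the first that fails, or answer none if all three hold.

parity

azimuthal sum: -1 + 1 + 0 = 0  ✓
3 ≤ 4 ≤ 5 (triangle on l)  ✓
L = 1 + 4 + 4 = 9 (odd)  ✗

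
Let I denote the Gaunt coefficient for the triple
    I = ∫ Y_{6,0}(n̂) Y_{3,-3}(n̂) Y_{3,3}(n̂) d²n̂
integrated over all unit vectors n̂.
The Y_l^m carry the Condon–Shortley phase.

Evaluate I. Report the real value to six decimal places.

0.011854

m-sum 0 ✓  L=12 even ✓  3≤3≤9 ✓
Π(2lᵢ+1) = 13×7×7 = 637
triangle coeff Δ(6,3,3) = 1/12012
Σ_t [3,3]: t=3:−1/1296 = -1/1296
(3j)²=100/3003 [(6 3 3; 0 0 0)], sign=+1
Σ_t [0,0]: t=0:+1/518400 = 1/518400
(3j)²=1/12012 [(6 3 3; 0 -3 3)], sign=+1
⇒ 4πI² = 25/14157
I = (+1)√(25/14157/(4π)) = 0.01185440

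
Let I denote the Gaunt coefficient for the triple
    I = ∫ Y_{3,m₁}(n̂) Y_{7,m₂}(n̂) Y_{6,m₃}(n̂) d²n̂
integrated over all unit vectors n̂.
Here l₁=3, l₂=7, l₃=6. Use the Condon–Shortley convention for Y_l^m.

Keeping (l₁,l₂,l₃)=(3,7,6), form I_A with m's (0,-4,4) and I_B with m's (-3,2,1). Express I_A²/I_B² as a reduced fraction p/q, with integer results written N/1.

l's match ⇒ only the (l;m) 3-j factors differ between A and B.
A: triangle coeff Δ(3,7,6) = 1/2042040; Σ_t [1,3]: t=1:−1/967680 t=2:+1/1451520 t=3:−1/43545600 = -1/2721600; (3j)²=32/7735 [(3 7 6; 0 -4 4)], sign=-1
B: triangle coeff Δ(3,7,6) = 1/2042040; Σ_t [4,4]: t=4:+1/691200 = 1/691200; (3j)²=189/9724 [(3 7 6; -3 2 1)], sign=-1
I_A²/I_B² = (32/7735)/(189/9724) = 1408/6615

1408/6615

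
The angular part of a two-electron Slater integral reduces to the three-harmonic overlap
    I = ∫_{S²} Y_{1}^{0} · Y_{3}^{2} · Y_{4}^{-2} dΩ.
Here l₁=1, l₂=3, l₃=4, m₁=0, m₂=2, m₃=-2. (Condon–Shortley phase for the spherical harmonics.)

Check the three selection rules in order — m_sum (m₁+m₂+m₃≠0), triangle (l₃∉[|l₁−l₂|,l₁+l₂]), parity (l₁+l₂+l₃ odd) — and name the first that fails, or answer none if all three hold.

azimuthal sum: 0 + 2 − 2 = 0  ✓
2 ≤ 4 ≤ 4 (triangle on l)  ✓
L = 1 + 3 + 4 = 8 (even)  ✓

none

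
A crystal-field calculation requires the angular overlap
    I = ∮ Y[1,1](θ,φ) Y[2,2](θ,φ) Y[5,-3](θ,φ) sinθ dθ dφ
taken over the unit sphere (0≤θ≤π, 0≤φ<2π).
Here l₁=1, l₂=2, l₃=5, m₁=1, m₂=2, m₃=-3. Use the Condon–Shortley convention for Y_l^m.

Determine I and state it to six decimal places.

l₃=5 ∉ [1,3] — triangle fails ⇒ I = 0

0.000000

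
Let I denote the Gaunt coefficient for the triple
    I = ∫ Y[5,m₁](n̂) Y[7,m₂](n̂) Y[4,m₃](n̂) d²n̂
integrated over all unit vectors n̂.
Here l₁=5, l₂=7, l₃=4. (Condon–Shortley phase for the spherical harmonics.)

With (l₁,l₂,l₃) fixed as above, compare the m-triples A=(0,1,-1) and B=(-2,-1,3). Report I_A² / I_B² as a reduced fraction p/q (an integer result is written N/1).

Same 5,7,4: normalisation and zero-m 3j drop out of the ratio.
A: Δ: 8! 2! 6! / 17! → 1/6126120; sum: t=3:−1/172800 t=4:+1/27648 t=5:−1/51840 = 23/2073600; 3j²(5 7 4; 0 1 -1) = Δ·Π!·Σ² = 529/87516  (sign -1)
B: Δ: 8! 2! 6! / 17! → 1/6126120; sum: t=5:−1/172800 t=6:+1/1036800 = -1/207360; 3j²(5 7 4; -2 -1 3) = Δ·Π!·Σ² = 245/14586  (sign +1)
I_A²/I_B² = (529/87516)/(245/14586) = 529/1470

529/1470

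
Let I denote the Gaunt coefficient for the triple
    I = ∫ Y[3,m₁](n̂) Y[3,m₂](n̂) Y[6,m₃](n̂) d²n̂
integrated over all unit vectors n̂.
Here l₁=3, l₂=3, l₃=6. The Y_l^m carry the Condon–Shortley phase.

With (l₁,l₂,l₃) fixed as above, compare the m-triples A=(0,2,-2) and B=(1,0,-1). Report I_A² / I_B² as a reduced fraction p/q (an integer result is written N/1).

16/25

Shared (l₁,l₂,l₃)=(3,3,6): N and (l;000)² cancel in I_A²/I_B².
A: Δ = 0!·6!·6!/13! = 1/12012; Racah Σ t=0..0: t=0:+1/4320 = 1/4320; ⇒ 3j(3 3 6; 0 2 -2)² = 8/429, sgn +1
B: Δ = 0!·6!·6!/13! = 1/12012; Racah Σ t=0..0: t=0:+1/1728 = 1/1728; ⇒ 3j(3 3 6; 1 0 -1)² = 25/858, sgn -1
I_A²/I_B² = (8/429)/(25/858) = 16/25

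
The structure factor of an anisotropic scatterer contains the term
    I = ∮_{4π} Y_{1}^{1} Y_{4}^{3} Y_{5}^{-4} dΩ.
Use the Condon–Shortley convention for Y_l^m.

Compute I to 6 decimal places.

m-sum 0 ✓  L=10 even ✓  3≤5≤5 ✓
Π(2lᵢ+1) = 3×9×11 = 297
triangle coeff Δ(1,4,5) = 1/495
Σ_t [0,0]: t=0:+1/576 = 1/576
(3j)²=5/99 [(1 4 5; 0 0 0)], sign=-1
Σ_t [0,0]: t=0:+1/10080 = 1/10080
(3j)²=4/55 [(1 4 5; 1 3 -4)], sign=-1
⇒ 4πI² = 12/11
I = (+1)√(12/11/(4π)) = 0.29463840

0.294638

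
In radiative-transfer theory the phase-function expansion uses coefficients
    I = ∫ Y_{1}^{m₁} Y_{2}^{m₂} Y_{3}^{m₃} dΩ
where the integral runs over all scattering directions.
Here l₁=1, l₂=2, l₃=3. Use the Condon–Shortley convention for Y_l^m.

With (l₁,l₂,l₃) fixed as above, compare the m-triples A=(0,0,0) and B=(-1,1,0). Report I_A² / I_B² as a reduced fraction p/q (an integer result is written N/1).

3/1

Same 1,2,3: normalisation and zero-m 3j drop out of the ratio.
A: Δ: 0! 2! 4! / 7! → 1/105; sum: t=0:+1/4 = 1/4; 3j²(1 2 3; 0 0 0) = Δ·Π!·Σ² = 3/35  (sign -1)
B: Δ: 0! 2! 4! / 7! → 1/105; sum: t=0:+1/12 = 1/12; 3j²(1 2 3; -1 1 0) = Δ·Π!·Σ² = 1/35  (sign -1)
I_A²/I_B² = (3/35)/(1/35) = 3/1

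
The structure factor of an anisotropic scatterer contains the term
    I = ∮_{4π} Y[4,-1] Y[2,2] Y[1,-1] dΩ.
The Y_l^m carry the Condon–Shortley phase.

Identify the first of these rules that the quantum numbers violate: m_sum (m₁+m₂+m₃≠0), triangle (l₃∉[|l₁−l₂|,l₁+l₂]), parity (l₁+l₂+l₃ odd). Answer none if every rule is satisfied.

azimuthal sum: -1 + 2 − 1 = 0  ✓
2 ≤ 1 ≤ 6 (triangle on l)  ✗
L = 4 + 2 + 1 = 7 (odd)

triangle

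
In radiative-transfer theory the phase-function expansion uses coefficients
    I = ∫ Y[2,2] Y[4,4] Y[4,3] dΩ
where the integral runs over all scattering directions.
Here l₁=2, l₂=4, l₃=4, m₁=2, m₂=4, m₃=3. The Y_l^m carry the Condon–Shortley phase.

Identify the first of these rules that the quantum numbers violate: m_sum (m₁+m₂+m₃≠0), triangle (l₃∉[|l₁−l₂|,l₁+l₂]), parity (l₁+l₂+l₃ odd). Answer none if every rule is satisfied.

m₁+m₂+m₃ = 2 + 4 + 3 = 9  ✗
triangle: |2−4|=2 ≤ l₃=4 ≤ 2+4=6
parity: l₁+l₂+l₃ = 10 is even

m_sum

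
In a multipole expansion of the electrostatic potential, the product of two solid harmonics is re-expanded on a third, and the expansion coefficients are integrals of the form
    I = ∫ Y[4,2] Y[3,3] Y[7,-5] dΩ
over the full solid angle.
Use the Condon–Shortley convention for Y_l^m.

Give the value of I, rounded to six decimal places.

-0.204818

m-sum 0 ✓  L=14 even ✓  1≤7≤7 ✓
Π(2lᵢ+1) = 9×7×15 = 945
triangle coeff Δ(4,3,7) = 1/45045
Σ_t [0,0]: t=0:+1/20736 = 1/20736
(3j)²=35/1287 [(4 3 7; 0 0 0)], sign=-1
Σ_t [0,0]: t=0:+1/1036800 = 1/1036800
(3j)²=4/195 [(4 3 7; 2 3 -5)], sign=+1
⇒ 4πI² = 980/1859
I = (-1)√(980/1859/(4π)) = -0.20481814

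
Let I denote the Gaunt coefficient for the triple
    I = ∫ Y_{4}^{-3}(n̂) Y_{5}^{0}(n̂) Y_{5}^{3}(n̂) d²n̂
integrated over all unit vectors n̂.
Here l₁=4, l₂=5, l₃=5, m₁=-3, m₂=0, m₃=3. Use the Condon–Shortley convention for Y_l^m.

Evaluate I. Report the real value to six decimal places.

0.130198

Rules hold: Σm=0, L=14 even, 1≤5≤9.
N = 9·11·11 = 1089
Δ = 4!·4!·6!/15! = 1/3153150
Racah Σ t=0..4: t=0:+1/69120 t=1:−1/1728 t=2:+1/576 t=3:−1/1728 t=4:+1/69120 = 7/11520
⇒ 3j(4 5 5; 0 0 0)² = 2/143, sgn -1
Racah Σ t=3..4: t=3:−1/6912 t=4:+1/17280 = -1/11520
⇒ 3j(4 5 5; -3 0 3)² = 2/143, sgn -1
4πI² = N·(3j₀)²·(3jₘ)² = 36/169
I = +1·√(0.213018/4π) = 0.13019760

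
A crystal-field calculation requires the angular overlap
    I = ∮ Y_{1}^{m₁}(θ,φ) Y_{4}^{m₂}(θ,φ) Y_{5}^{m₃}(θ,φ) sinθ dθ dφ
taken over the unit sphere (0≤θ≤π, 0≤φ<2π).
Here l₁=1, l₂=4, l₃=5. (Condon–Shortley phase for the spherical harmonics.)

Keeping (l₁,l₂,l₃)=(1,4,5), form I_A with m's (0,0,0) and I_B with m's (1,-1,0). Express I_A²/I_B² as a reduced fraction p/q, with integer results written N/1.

5/2

l's match ⇒ only the (l;m) 3-j factors differ between A and B.
A: triangle coeff Δ(1,4,5) = 1/495; Σ_t [0,0]: t=0:+1/576 = 1/576; (3j)²=5/99 [(1 4 5; 0 0 0)], sign=-1
B: triangle coeff Δ(1,4,5) = 1/495; Σ_t [0,0]: t=0:+1/1440 = 1/1440; (3j)²=2/99 [(1 4 5; 1 -1 0)], sign=-1
I_A²/I_B² = (5/99)/(2/99) = 5/2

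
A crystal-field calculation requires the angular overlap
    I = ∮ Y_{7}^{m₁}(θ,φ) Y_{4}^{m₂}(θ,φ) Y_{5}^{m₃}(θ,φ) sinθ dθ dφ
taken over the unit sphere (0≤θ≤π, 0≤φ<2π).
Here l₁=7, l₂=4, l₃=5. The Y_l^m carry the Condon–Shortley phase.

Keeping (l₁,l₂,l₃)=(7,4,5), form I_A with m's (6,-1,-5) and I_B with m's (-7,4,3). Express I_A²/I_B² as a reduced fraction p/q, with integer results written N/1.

l's match ⇒ only the (l;m) 3-j factors differ between A and B.
A: triangle coeff Δ(7,4,5) = 1/6126120; Σ_t [1,1]: t=1:−1/9676800 = -1/9676800; (3j)²=27/952 [(7 4 5; 6 -1 -5)], sign=-1
B: triangle coeff Δ(7,4,5) = 1/6126120; Σ_t [6,6]: t=6:+1/58060800 = 1/58060800; (3j)²=7/510 [(7 4 5; -7 4 3)], sign=+1
I_A²/I_B² = (27/952)/(7/510) = 405/196

405/196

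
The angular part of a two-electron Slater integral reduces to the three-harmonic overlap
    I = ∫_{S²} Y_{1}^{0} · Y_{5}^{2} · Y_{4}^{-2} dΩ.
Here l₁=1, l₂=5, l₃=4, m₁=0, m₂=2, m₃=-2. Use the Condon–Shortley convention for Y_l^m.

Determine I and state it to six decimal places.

0.225034

m-sum 0 ✓  L=10 even ✓  4≤4≤6 ✓
Π(2lᵢ+1) = 3×11×9 = 297
triangle coeff Δ(1,5,4) = 1/495
Σ_t [1,1]: t=1:−1/576 = -1/576
(3j)²=5/99 [(1 5 4; 0 0 0)], sign=-1
Σ_t [1,1]: t=1:−1/1440 = -1/1440
(3j)²=7/165 [(1 5 4; 0 2 -2)], sign=-1
⇒ 4πI² = 7/11
I = (+1)√(7/11/(4π)) = 0.22503380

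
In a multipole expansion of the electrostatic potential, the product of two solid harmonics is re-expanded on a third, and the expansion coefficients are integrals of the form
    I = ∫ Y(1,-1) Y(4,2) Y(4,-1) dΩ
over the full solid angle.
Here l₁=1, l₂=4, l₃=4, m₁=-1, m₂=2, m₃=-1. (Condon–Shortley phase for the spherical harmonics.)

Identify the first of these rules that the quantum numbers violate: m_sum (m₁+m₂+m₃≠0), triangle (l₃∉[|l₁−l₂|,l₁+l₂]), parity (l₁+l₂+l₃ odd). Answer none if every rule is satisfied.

parity

Σmᵢ = 0  ✓
l₃∈[|l₁−l₂|,l₁+l₂]=[3,5], have l₃=4  ✓
Σlᵢ = 9 ⇒ odd  ✗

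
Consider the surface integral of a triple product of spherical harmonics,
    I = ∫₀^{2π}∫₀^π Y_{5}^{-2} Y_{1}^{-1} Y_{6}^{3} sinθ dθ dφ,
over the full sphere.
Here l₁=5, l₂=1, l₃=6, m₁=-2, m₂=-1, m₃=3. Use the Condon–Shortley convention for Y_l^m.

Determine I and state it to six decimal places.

m-sum 0 ✓  L=12 even ✓  4≤6≤6 ✓
Π(2lᵢ+1) = 11×3×13 = 429
triangle coeff Δ(5,1,6) = 1/858
Σ_t [0,0]: t=0:+1/14400 = 1/14400
(3j)²=6/143 [(5 1 6; 0 0 0)], sign=+1
Σ_t [0,0]: t=0:+1/60480 = 1/60480
(3j)²=6/143 [(5 1 6; -2 -1 3)], sign=-1
⇒ 4πI² = 108/143
I = (-1)√(108/143/(4π)) = -0.24515397

-0.245154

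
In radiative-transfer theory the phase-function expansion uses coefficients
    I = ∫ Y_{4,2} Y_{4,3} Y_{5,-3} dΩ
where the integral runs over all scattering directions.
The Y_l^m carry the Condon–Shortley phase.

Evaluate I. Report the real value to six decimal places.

0.000000

m-sum = 2 + 3 − 3 = 2 ≠ 0 ⇒ I = 0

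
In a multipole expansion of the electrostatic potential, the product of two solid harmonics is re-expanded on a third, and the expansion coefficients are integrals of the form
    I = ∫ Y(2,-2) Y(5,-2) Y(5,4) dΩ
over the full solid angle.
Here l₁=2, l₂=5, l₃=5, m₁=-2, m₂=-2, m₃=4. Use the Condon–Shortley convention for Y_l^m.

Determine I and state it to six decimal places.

Checks pass: Σm=0; 12 even; l₃=5∈[3,7].
(2·2+1)(2·5+1)(2·5+1) = 605
Δ: 2! 2! 8! / 13! → 1/38610
sum: t=0:+1/2880 t=1:−1/576 t=2:+1/2880 = -1/960
3j²(2 5 5; 0 0 0) = Δ·Π!·Σ² = 10/429  (sign +1)
sum: t=2:+1/20160 = 1/20160
3j²(2 5 5; -2 -2 4) = Δ·Π!·Σ² = 12/715  (sign -1)
combine: 4πI² = 605·10/429·12/715 = 40/169
take √, sign -1: I = -0.13724032

-0.137240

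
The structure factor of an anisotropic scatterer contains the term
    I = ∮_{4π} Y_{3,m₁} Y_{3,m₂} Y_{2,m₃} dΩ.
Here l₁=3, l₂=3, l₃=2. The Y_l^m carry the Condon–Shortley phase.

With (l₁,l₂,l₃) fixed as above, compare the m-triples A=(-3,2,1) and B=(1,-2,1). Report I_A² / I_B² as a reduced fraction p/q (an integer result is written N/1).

5/3

Same 3,3,2: normalisation and zero-m 3j drop out of the ratio.
A: Δ: 4! 2! 2! / 9! → 1/3780; sum: t=4:+1/48 = 1/48; 3j²(3 3 2; -3 2 1) = Δ·Π!·Σ² = 5/84  (sign -1)
B: Δ: 4! 2! 2! / 9! → 1/3780; sum: t=0:+1/48 t=1:−1/12 = -1/16; 3j²(3 3 2; 1 -2 1) = Δ·Π!·Σ² = 1/28  (sign +1)
I_A²/I_B² = (5/84)/(1/28) = 5/3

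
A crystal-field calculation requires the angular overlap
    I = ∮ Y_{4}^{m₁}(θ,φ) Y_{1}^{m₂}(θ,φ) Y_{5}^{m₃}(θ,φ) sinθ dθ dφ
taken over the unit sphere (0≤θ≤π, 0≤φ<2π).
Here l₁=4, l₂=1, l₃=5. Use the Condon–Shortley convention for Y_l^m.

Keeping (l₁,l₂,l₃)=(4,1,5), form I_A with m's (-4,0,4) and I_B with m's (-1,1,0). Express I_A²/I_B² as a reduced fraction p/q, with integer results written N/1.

9/10

Same 4,1,5: normalisation and zero-m 3j drop out of the ratio.
A: Δ: 0! 8! 2! / 11! → 1/495; sum: t=0:+1/40320 = 1/40320; 3j²(4 1 5; -4 0 4) = Δ·Π!·Σ² = 1/55  (sign -1)
B: Δ: 0! 8! 2! / 11! → 1/495; sum: t=0:+1/1440 = 1/1440; 3j²(4 1 5; -1 1 0) = Δ·Π!·Σ² = 2/99  (sign -1)
I_A²/I_B² = (1/55)/(2/99) = 9/10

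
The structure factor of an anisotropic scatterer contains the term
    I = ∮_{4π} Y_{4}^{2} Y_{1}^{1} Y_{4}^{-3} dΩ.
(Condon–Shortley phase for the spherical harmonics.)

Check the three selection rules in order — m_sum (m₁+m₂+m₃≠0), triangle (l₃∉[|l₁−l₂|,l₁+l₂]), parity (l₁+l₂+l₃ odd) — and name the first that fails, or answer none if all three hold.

parity

m₁+m₂+m₃ = 2 + 1 − 3 = 0  ✓
triangle: |4−1|=3 ≤ l₃=4 ≤ 4+1=5  ✓
parity: l₁+l₂+l₃ = 9 is odd  ✗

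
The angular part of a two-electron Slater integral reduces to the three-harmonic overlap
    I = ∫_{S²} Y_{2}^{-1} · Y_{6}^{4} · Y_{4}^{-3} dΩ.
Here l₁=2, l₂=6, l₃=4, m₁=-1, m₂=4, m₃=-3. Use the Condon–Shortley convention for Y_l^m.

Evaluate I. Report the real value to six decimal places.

0.246389

m-sum 0 ✓  L=12 even ✓  4≤4≤8 ✓
Π(2lᵢ+1) = 5×13×9 = 585
triangle coeff Δ(2,6,4) = 1/6435
Σ_t [2,2]: t=2:+1/2304 = 1/2304
(3j)²=5/143 [(2 6 4; 0 0 0)], sign=+1
Σ_t [3,3]: t=3:−1/30240 = -1/30240
(3j)²=16/429 [(2 6 4; -1 4 -3)], sign=+1
⇒ 4πI² = 1200/1573
I = (+1)√(1200/1573/(4π)) = 0.24638901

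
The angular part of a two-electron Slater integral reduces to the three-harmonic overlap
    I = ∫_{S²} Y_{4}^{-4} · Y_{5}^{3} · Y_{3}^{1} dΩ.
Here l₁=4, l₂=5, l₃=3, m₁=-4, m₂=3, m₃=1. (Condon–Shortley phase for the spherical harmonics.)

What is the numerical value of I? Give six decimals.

0.169606

Checks pass: Σm=0; 12 even; l₃=3∈[1,9].
(2·4+1)(2·5+1)(2·3+1) = 693
Δ: 6! 2! 4! / 13! → 1/180180
sum: t=2:+1/576 t=3:−1/144 t=4:+1/576 = -1/288
3j²(4 5 3; 0 0 0) = Δ·Π!·Σ² = 20/1001  (sign +1)
sum: t=6:+1/5760 = 1/5760
3j²(4 5 3; -4 3 1) = Δ·Π!·Σ² = 56/2145  (sign +1)
combine: 4πI² = 693·20/1001·56/2145 = 672/1859
take √, sign +1: I = 0.16960553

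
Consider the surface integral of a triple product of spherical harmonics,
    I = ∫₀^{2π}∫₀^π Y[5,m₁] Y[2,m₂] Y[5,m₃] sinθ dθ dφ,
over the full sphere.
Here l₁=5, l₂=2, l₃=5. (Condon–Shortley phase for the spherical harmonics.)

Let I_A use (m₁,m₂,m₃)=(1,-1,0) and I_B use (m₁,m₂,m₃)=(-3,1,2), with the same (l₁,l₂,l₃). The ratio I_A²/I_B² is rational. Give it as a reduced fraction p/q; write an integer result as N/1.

l's match ⇒ only the (l;m) 3-j factors differ between A and B.
A: triangle coeff Δ(5,2,5) = 1/38610; Σ_t [0,1]: t=0:+1/1152 t=1:−1/1440 = 1/5760; (3j)²=1/858 [(5 2 5; 1 -1 0)], sign=-1
B: triangle coeff Δ(5,2,5) = 1/38610; Σ_t [1,2]: t=1:−1/10080 t=2:+1/2880 = 1/4032; (3j)²=10/429 [(5 2 5; -3 1 2)], sign=-1
I_A²/I_B² = (1/858)/(10/429) = 1/20

1/20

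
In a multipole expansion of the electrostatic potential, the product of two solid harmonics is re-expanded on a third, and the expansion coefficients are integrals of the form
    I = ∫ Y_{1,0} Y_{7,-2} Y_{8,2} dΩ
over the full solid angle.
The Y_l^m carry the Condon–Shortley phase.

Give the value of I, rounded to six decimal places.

Rules hold: Σm=0, L=16 even, 6≤8≤8.
N = 3·15·17 = 765
Δ = 0!·2!·14!/17! = 1/2040
Racah Σ t=0..0: t=0:+1/25401600 = 1/25401600
⇒ 3j(1 7 8; 0 0 0)² = 8/255, sgn +1
Racah Σ t=0..0: t=0:+1/43545600 = 1/43545600
⇒ 3j(1 7 8; 0 -2 2)² = 1/34, sgn +1
4πI² = N·(3j₀)²·(3jₘ)² = 12/17
I = +1·√(0.705882/4π) = 0.23700703

0.237007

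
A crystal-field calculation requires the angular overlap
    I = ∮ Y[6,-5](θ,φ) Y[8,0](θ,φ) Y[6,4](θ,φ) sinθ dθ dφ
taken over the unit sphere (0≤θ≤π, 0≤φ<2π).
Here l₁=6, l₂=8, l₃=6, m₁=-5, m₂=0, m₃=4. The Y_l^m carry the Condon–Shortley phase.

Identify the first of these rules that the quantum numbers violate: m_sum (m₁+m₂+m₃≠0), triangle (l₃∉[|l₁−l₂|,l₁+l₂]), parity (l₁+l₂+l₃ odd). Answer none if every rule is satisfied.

m_sum

m₁+m₂+m₃ = -5 + 0 + 4 = -1  ✗
triangle: |6−8|=2 ≤ l₃=6 ≤ 6+8=14
parity: l₁+l₂+l₃ = 20 is even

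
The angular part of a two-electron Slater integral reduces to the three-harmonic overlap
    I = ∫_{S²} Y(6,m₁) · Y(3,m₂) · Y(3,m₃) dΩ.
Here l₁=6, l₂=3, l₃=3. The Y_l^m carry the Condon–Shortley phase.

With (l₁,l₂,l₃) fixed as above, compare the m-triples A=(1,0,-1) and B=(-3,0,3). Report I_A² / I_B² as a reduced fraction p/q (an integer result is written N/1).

Shared (l₁,l₂,l₃)=(6,3,3): N and (l;000)² cancel in I_A²/I_B².
A: Δ = 6!·6!·0!/13! = 1/12012; Racah Σ t=3..3: t=3:−1/1728 = -1/1728; ⇒ 3j(6 3 3; 1 0 -1)² = 25/858, sgn -1
B: Δ = 6!·6!·0!/13! = 1/12012; Racah Σ t=3..3: t=3:−1/25920 = -1/25920; ⇒ 3j(6 3 3; -3 0 3)² = 1/143, sgn -1
I_A²/I_B² = (25/858)/(1/143) = 25/6

25/6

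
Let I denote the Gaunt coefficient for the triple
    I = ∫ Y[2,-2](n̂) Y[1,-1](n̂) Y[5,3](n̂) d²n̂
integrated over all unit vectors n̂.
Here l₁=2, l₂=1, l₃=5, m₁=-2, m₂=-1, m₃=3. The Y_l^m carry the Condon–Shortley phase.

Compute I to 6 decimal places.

l₃=5 ∉ [1,3] — triangle fails ⇒ I = 0

0.000000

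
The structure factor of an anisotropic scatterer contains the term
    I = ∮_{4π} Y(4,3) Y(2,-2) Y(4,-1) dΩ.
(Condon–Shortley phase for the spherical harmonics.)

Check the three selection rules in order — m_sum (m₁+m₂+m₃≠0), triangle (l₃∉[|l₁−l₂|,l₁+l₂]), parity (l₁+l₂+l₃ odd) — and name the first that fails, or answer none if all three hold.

none

Σmᵢ = 0  ✓
l₃∈[|l₁−l₂|,l₁+l₂]=[2,6], have l₃=4  ✓
Σlᵢ = 10 ⇒ even  ✓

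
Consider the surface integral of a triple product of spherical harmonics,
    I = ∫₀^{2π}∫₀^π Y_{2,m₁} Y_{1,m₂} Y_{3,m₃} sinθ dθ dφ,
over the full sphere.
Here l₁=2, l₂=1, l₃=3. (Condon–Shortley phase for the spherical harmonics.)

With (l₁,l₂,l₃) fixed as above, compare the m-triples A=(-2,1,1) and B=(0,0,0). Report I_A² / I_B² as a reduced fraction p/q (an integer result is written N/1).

1/9

Same 2,1,3: normalisation and zero-m 3j drop out of the ratio.
A: Δ: 0! 4! 2! / 7! → 1/105; sum: t=0:+1/48 = 1/48; 3j²(2 1 3; -2 1 1) = Δ·Π!·Σ² = 1/105  (sign +1)
B: Δ: 0! 4! 2! / 7! → 1/105; sum: t=0:+1/4 = 1/4; 3j²(2 1 3; 0 0 0) = Δ·Π!·Σ² = 3/35  (sign -1)
I_A²/I_B² = (1/105)/(3/35) = 1/9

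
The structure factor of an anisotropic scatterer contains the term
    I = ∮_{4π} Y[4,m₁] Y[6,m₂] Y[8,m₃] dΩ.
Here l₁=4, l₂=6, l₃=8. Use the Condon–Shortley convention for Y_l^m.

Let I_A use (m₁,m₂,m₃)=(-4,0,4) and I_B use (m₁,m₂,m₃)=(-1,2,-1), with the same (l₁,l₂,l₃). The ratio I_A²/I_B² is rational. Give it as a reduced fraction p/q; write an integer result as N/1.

9240/841

l's match ⇒ only the (l;m) 3-j factors differ between A and B.
A: triangle coeff Δ(4,6,8) = 1/23279256; Σ_t [2,2]: t=2:+1/24883200 = 1/24883200; (3j)²=70/4199 [(4 6 8; -4 0 4)], sign=+1
B: triangle coeff Δ(4,6,8) = 1/23279256; Σ_t [0,2]: t=0:+1/19353600 t=1:−1/1451520 t=2:+1/1244160 = 29/174182400; (3j)²=841/554268 [(4 6 8; -1 2 -1)], sign=-1
I_A²/I_B² = (70/4199)/(841/554268) = 9240/841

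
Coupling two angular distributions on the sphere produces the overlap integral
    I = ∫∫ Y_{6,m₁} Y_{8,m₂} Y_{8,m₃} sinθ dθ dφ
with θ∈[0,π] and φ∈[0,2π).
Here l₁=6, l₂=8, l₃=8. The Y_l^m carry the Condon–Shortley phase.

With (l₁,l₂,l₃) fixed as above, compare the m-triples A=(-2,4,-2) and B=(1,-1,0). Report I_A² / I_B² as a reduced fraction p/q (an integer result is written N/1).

Shared (l₁,l₂,l₃)=(6,8,8): N and (l;000)² cancel in I_A²/I_B².
A: Δ = 6!·6!·10!/23! = 1/13742520792; Racah Σ t=2..6: t=2:+1/125411328000 t=3:−1/1567641600 t=4:+1/185794560 t=5:−1/130636800 t=6:+1/597196800 = -11/8957952000; ⇒ 3j(6 8 8; -2 4 -2)² = 308/96577, sgn -1
B: Δ = 6!·6!·10!/23! = 1/13742520792; Racah Σ t=0..5: t=0:+1/2612736000 t=1:−1/99532800 t=2:+1/24883200 t=3:−1/29859840 t=4:+1/174182400 t=5:−1/6967296000 = 11/4180377600; ⇒ 3j(6 8 8; 1 -1 0)² = 175/193154, sgn +1
I_A²/I_B² = (308/96577)/(175/193154) = 88/25

88/25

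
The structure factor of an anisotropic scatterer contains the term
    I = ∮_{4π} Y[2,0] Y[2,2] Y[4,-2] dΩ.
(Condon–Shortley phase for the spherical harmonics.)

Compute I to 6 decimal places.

0.156078

Checks pass: Σm=0; 8 even; l₃=4∈[0,4].
(2·2+1)(2·2+1)(2·4+1) = 225
Δ: 0! 4! 4! / 9! → 1/630
sum: t=0:+1/16 = 1/16
3j²(2 2 4; 0 0 0) = Δ·Π!·Σ² = 2/35  (sign +1)
sum: t=0:+1/96 = 1/96
3j²(2 2 4; 0 2 -2) = Δ·Π!·Σ² = 1/42  (sign +1)
combine: 4πI² = 225·2/35·1/42 = 15/49
take √, sign +1: I = 0.15607835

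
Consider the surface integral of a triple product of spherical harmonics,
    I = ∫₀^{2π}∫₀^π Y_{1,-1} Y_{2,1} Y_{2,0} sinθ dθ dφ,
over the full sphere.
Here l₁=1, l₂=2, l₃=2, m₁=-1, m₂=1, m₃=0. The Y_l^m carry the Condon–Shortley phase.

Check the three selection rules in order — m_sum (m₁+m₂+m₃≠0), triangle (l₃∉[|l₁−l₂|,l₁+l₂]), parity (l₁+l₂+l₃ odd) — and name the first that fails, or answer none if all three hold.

m₁+m₂+m₃ = -1 + 1 + 0 = 0  ✓
triangle: |1−2|=1 ≤ l₃=2 ≤ 1+2=3  ✓
parity: l₁+l₂+l₃ = 5 is odd  ✗

parity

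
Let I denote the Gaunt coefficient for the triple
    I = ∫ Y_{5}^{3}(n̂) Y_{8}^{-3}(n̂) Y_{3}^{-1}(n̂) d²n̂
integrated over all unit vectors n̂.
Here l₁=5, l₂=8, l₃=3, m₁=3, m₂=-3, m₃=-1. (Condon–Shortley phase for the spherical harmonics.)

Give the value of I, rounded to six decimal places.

0.000000

m-sum = 3 − 3 − 1 = -1 ≠ 0 ⇒ I = 0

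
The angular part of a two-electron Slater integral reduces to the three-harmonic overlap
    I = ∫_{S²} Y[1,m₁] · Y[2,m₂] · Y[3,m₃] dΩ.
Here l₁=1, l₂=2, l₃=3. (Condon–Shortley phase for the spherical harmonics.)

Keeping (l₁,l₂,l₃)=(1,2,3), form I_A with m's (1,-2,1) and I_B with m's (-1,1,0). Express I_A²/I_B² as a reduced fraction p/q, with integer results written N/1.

Shared (l₁,l₂,l₃)=(1,2,3): N and (l;000)² cancel in I_A²/I_B².
A: Δ = 0!·2!·4!/7! = 1/105; Racah Σ t=0..0: t=0:+1/48 = 1/48; ⇒ 3j(1 2 3; 1 -2 1)² = 1/105, sgn +1
B: Δ = 0!·2!·4!/7! = 1/105; Racah Σ t=0..0: t=0:+1/12 = 1/12; ⇒ 3j(1 2 3; -1 1 0)² = 1/35, sgn -1
I_A²/I_B² = (1/105)/(1/35) = 1/3

1/3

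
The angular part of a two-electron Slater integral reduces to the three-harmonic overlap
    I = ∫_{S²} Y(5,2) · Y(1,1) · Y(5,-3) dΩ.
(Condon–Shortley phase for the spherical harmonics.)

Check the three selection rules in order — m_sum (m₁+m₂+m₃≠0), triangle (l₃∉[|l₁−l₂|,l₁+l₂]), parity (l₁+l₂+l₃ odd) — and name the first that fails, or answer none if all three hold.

parity

azimuthal sum: 2 + 1 − 3 = 0  ✓
4 ≤ 5 ≤ 6 (triangle on l)  ✓
L = 5 + 1 + 5 = 11 (odd)  ✗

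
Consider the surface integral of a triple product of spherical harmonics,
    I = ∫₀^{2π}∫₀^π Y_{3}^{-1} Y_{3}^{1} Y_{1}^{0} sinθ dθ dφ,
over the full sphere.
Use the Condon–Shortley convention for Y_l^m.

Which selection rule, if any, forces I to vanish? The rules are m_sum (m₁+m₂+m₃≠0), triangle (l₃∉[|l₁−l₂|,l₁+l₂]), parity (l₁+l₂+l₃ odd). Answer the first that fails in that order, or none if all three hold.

Σmᵢ = 0  ✓
l₃∈[|l₁−l₂|,l₁+l₂]=[0,6], have l₃=1  ✓
Σlᵢ = 7 ⇒ odd  ✗

parity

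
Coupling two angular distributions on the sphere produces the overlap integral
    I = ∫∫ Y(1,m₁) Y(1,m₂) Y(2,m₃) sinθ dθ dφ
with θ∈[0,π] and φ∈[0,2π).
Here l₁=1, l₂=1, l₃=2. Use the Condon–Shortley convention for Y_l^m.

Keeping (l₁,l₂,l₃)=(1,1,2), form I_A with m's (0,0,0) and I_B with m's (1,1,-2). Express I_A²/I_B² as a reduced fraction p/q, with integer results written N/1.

2/3

Shared (l₁,l₂,l₃)=(1,1,2): N and (l;000)² cancel in I_A²/I_B².
A: Δ = 0!·2!·2!/5! = 1/30; Racah Σ t=0..0: t=0:+1/1 = 1/1; ⇒ 3j(1 1 2; 0 0 0)² = 2/15, sgn +1
B: Δ = 0!·2!·2!/5! = 1/30; Racah Σ t=0..0: t=0:+1/4 = 1/4; ⇒ 3j(1 1 2; 1 1 -2)² = 1/5, sgn +1
I_A²/I_B² = (2/15)/(1/5) = 2/3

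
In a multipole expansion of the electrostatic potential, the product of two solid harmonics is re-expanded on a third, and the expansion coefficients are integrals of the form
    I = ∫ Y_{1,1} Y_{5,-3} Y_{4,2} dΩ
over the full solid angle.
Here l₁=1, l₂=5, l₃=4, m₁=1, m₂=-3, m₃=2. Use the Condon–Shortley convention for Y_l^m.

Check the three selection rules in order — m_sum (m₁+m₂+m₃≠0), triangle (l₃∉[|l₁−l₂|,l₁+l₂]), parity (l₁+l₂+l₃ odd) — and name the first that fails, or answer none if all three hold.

Σmᵢ = 0  ✓
l₃∈[|l₁−l₂|,l₁+l₂]=[4,6], have l₃=4  ✓
Σlᵢ = 10 ⇒ even  ✓

none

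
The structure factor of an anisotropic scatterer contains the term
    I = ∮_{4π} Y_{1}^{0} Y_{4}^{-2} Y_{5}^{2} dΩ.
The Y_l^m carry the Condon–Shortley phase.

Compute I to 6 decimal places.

m-sum 0 ✓  L=10 even ✓  3≤5≤5 ✓
Π(2lᵢ+1) = 3×9×11 = 297
triangle coeff Δ(1,4,5) = 1/495
Σ_t [0,0]: t=0:+1/576 = 1/576
(3j)²=5/99 [(1 4 5; 0 0 0)], sign=-1
Σ_t [0,0]: t=0:+1/1440 = 1/1440
(3j)²=7/165 [(1 4 5; 0 -2 2)], sign=-1
⇒ 4πI² = 7/11
I = (+1)√(7/11/(4π)) = 0.22503380

0.225034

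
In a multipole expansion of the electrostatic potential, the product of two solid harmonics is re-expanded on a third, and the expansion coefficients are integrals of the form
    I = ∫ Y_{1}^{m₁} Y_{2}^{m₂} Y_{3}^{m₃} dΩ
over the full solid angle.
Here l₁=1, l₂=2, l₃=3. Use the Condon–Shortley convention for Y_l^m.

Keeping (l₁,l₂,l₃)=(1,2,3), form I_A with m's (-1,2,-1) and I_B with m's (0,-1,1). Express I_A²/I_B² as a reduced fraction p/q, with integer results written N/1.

Same 1,2,3: normalisation and zero-m 3j drop out of the ratio.
A: Δ: 0! 2! 4! / 7! → 1/105; sum: t=0:+1/48 = 1/48; 3j²(1 2 3; -1 2 -1) = Δ·Π!·Σ² = 1/105  (sign +1)
B: Δ: 0! 2! 4! / 7! → 1/105; sum: t=0:+1/6 = 1/6; 3j²(1 2 3; 0 -1 1) = Δ·Π!·Σ² = 8/105  (sign +1)
I_A²/I_B² = (1/105)/(8/105) = 1/8

1/8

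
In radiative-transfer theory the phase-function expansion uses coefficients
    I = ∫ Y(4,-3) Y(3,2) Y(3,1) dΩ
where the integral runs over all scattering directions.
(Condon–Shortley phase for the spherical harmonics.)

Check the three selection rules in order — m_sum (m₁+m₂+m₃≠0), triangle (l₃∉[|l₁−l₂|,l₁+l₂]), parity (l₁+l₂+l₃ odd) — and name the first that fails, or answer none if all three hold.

azimuthal sum: -3 + 2 + 1 = 0  ✓
1 ≤ 3 ≤ 7 (triangle on l)  ✓
L = 4 + 3 + 3 = 10 (even)  ✓

none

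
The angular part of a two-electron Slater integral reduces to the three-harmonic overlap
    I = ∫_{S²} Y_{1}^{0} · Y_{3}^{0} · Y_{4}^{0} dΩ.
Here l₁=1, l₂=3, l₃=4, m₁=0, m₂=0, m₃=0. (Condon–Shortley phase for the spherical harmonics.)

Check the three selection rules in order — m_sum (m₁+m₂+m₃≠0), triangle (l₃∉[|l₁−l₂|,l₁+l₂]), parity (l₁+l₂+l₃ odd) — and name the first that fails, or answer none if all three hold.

azimuthal sum: 0 + 0 + 0 = 0  ✓
2 ≤ 4 ≤ 4 (triangle on l)  ✓
L = 1 + 3 + 4 = 8 (even)  ✓

none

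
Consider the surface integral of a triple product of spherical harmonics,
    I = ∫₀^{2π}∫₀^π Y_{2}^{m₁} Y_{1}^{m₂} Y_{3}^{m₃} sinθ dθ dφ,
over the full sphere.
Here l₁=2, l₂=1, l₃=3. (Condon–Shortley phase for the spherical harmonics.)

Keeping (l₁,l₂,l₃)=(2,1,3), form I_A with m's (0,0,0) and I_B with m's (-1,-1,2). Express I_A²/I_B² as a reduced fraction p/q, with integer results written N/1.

9/10

Shared (l₁,l₂,l₃)=(2,1,3): N and (l;000)² cancel in I_A²/I_B².
A: Δ = 0!·4!·2!/7! = 1/105; Racah Σ t=0..0: t=0:+1/4 = 1/4; ⇒ 3j(2 1 3; 0 0 0)² = 3/35, sgn -1
B: Δ = 0!·4!·2!/7! = 1/105; Racah Σ t=0..0: t=0:+1/12 = 1/12; ⇒ 3j(2 1 3; -1 -1 2)² = 2/21, sgn -1
I_A²/I_B² = (3/35)/(2/21) = 9/10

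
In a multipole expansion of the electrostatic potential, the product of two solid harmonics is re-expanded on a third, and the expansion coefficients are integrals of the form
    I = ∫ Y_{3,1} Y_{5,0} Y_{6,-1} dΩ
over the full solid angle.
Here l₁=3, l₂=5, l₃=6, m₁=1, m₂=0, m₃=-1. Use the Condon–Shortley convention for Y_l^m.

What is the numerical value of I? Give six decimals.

m-sum 0 ✓  L=14 even ✓  2≤6≤8 ✓
Π(2lᵢ+1) = 7×11×13 = 1001
triangle coeff Δ(3,5,6) = 1/675675
Σ_t [0,2]: t=0:+1/8640 t=1:−1/2304 t=2:+1/8640 = -7/34560
(3j)²=7/429 [(3 5 6; 0 0 0)], sign=-1
Σ_t [0,2]: t=0:+1/5760 t=1:−1/3456 t=2:+1/34560 = -1/11520
(3j)²=2/429 [(3 5 6; 1 0 -1)], sign=+1
⇒ 4πI² = 98/1287
I = (-1)√(98/1287/(4π)) = -0.07784287

-0.077843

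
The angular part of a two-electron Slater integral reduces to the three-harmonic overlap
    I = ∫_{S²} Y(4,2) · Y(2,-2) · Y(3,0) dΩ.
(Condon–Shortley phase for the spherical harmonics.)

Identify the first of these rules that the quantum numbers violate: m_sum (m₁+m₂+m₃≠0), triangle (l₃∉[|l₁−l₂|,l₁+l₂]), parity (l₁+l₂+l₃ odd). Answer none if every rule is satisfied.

m₁+m₂+m₃ = 2 − 2 + 0 = 0  ✓
triangle: |4−2|=2 ≤ l₃=3 ≤ 4+2=6  ✓
parity: l₁+l₂+l₃ = 9 is odd  ✗

parity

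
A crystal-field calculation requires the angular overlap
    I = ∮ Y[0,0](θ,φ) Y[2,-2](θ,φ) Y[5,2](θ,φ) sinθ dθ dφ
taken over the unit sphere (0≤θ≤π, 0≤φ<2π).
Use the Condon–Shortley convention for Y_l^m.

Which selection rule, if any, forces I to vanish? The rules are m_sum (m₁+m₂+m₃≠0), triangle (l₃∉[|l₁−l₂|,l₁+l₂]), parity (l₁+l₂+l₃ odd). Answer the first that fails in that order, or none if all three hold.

azimuthal sum: 0 − 2 + 2 = 0  ✓
2 ≤ 5 ≤ 2 (triangle on l)  ✗
L = 0 + 2 + 5 = 7 (odd)

triangle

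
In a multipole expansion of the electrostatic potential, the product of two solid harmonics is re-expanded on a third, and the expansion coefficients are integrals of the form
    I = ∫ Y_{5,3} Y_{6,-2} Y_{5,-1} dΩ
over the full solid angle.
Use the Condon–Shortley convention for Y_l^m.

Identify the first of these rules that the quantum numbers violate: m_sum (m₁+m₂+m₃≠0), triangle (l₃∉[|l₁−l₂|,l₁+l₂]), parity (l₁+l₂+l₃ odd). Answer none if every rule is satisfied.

none

m₁+m₂+m₃ = 3 − 2 − 1 = 0  ✓
triangle: |5−6|=1 ≤ l₃=5 ≤ 5+6=11  ✓
parity: l₁+l₂+l₃ = 16 is even  ✓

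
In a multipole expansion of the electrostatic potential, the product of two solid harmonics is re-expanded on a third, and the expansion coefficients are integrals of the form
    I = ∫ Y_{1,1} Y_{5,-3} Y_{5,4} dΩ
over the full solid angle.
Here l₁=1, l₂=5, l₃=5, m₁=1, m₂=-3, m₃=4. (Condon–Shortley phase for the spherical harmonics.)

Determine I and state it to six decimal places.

0.000000

Σmᵢ = 2 ≠ 0, so the φ-integral vanishes; I = 0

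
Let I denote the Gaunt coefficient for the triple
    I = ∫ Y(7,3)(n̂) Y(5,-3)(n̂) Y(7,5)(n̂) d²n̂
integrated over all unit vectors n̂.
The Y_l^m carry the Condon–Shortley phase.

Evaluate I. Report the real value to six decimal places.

Σmᵢ = 5 ≠ 0, so the φ-integral vanishes; I = 0

0.000000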